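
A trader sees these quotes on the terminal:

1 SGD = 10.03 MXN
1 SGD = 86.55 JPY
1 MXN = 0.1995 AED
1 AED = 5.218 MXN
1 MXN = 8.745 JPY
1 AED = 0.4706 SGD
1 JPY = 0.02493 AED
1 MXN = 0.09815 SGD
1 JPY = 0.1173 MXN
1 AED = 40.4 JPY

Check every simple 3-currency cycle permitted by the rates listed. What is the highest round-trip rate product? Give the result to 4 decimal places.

1.1376

AED→MXN→JPY→AED: 5.218 × 8.745 × 0.02493 = 1.13759
AED→SGD→JPY→AED: 0.4706 × 86.55 × 0.02493 = 1.01541
MXN→SGD→JPY→MXN: 0.09815 × 86.55 × 0.1173 = 0.99645
AED→JPY→MXN→AED: 40.4 × 0.1173 × 0.1995 = 0.94541
AED→SGD→MXN→AED: 0.4706 × 10.03 × 0.1995 = 0.94166
Maximum is AED→MXN→JPY→AED at 1.1376; arbitrage exists.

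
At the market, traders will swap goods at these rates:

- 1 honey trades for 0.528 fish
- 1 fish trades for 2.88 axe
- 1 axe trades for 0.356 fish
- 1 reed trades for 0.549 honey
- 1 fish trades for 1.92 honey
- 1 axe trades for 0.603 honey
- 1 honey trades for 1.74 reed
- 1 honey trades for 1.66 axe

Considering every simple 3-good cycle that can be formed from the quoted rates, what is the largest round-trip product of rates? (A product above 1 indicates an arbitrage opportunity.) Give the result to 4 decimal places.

1.1346

honey→axe→fish→honey: 1.66 × 0.356 × 1.92 = 1.13464
honey→fish→axe→honey: 0.528 × 2.88 × 0.603 = 0.91695
Maximum is honey→axe→fish→honey at 1.1346; arbitrage exists.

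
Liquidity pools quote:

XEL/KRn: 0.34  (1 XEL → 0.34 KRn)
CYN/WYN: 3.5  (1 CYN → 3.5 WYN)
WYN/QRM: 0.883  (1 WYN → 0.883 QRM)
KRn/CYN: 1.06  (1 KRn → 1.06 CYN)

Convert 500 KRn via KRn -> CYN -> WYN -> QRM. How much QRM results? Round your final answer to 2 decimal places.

500 KRn × 1.06 = 530 CYN
530 CYN × 3.5 = 1855 WYN
1855 WYN × 0.883 = 1637.965 QRM

1637.97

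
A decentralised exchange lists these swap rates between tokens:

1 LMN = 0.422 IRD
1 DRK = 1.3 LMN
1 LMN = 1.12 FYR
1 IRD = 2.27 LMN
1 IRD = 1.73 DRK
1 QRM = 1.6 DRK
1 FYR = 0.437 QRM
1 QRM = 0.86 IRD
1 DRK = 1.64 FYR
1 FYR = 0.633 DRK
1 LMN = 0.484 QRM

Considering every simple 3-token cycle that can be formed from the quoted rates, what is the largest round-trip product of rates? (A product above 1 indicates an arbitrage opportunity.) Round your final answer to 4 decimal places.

1.1467

FYR→QRM→DRK→FYR: 0.437 × 1.6 × 1.64 = 1.14669
LMN→QRM→DRK→LMN: 0.484 × 1.6 × 1.3 = 1.00672
IRD→DRK→LMN→IRD: 1.73 × 1.3 × 0.422 = 0.94908
IRD→LMN→QRM→IRD: 2.27 × 0.484 × 0.86 = 0.94486
LMN→FYR→DRK→LMN: 1.12 × 0.633 × 1.3 = 0.92165
Maximum is FYR→QRM→DRK→FYR at 1.1467; arbitrage exists.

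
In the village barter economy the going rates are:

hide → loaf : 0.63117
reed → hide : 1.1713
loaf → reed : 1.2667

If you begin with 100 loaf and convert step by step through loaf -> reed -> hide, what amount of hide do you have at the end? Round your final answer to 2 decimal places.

100 loaf × 1.2667 = 126.67 reed
126.67 reed × 1.1713 = 148.368571 hide

148.37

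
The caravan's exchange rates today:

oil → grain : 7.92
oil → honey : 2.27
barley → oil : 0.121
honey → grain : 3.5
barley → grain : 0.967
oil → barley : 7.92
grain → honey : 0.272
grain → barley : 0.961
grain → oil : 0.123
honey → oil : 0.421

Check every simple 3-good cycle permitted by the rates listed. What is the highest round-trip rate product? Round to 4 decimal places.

0.9772

honey→grain→oil→honey: 3.5 × 0.123 × 2.27 = 0.97724
barley→grain→oil→barley: 0.967 × 0.123 × 7.92 = 0.94201
barley→oil→grain→barley: 0.121 × 7.92 × 0.961 = 0.92095
honey→oil→grain→honey: 0.421 × 7.92 × 0.272 = 0.90694
Maximum is honey→grain→oil→honey at 0.9772; no arbitrage — every cycle loses value.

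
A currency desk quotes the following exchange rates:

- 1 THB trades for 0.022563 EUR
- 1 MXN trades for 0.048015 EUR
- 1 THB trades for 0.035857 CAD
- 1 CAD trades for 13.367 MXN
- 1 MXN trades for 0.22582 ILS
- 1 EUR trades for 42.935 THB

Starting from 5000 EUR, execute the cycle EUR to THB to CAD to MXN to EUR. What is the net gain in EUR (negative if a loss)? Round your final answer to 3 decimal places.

5000 EUR × 42.935 = 214675 THB
214675 THB × 0.035857 = 7697.601475 CAD
7697.601475 CAD × 13.367 = 102893.838916325 MXN
102893.838916325 MXN × 0.048015 = 4940.447675567344875 EUR
Net change: 4940.447675567344875 − 5000 = -59.552324432655125 EUR

-59.552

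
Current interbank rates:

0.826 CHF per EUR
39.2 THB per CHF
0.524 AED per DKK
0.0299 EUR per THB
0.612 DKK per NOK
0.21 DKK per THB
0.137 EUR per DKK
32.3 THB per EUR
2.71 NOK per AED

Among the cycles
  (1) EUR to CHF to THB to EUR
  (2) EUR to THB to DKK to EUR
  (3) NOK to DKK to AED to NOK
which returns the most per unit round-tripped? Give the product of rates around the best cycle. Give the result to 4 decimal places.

(1) 0.826 × 39.2 × 0.0299 = 0.96814
(2) 32.3 × 0.21 × 0.137 = 0.92927
(3) 0.612 × 0.524 × 2.71 = 0.86906
Highest is cycle (1) at 0.9681 (≤1, no arbitrage).

0.9681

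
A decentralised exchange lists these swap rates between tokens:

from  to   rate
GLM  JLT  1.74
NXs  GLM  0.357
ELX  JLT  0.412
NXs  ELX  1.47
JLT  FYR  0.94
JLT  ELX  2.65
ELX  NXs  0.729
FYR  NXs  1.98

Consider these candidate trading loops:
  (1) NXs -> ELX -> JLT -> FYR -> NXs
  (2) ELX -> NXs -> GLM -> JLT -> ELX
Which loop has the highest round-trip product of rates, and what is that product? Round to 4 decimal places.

1.2000

(1) 1.47 × 0.412 × 0.94 × 1.98 = 1.12722
(2) 0.729 × 0.357 × 1.74 × 2.65 = 1.20003
Highest is cycle (2) at 1.2000 (>1, arbitrage).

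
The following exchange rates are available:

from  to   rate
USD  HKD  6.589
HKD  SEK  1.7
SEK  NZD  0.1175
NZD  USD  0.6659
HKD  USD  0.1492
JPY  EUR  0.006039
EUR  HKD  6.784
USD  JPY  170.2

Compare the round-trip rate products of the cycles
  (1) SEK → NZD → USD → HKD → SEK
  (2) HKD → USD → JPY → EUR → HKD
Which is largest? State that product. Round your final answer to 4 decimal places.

1.0403

(1) 0.1175 × 0.6659 × 6.589 × 1.7 = 0.87643
(2) 0.1492 × 170.2 × 0.006039 × 6.784 = 1.04035
Highest is cycle (2) at 1.0403 (>1, arbitrage).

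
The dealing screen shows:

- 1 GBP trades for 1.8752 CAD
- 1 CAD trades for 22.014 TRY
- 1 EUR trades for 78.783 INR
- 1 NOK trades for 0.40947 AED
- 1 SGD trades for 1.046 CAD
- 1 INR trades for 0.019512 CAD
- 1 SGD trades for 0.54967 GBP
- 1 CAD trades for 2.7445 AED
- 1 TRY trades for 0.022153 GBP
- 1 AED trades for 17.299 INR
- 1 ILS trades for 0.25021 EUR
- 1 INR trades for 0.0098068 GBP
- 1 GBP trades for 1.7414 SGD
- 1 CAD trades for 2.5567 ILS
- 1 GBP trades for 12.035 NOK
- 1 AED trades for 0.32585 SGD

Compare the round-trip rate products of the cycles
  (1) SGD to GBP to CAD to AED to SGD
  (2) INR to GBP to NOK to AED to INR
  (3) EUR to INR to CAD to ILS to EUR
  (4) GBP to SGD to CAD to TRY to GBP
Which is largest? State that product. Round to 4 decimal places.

(1) 0.54967 × 1.8752 × 2.7445 × 0.32585 = 0.92179
(2) 0.0098068 × 12.035 × 0.40947 × 17.299 = 0.83602
(3) 78.783 × 0.019512 × 2.5567 × 0.25021 = 0.98337
(4) 1.7414 × 1.046 × 22.014 × 0.022153 = 0.88830
Highest is cycle (3) at 0.9834 (≤1, no arbitrage).

0.9834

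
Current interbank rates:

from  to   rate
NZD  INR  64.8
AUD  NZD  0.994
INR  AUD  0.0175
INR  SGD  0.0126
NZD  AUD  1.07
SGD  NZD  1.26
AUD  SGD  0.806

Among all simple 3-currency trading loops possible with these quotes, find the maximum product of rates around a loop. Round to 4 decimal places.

1.1272

AUD→NZD→INR→AUD: 0.994 × 64.8 × 0.0175 = 1.12720
AUD→SGD→NZD→AUD: 0.806 × 1.26 × 1.07 = 1.08665
INR→SGD→NZD→INR: 0.0126 × 1.26 × 64.8 = 1.02876
Maximum is AUD→NZD→INR→AUD at 1.1272; arbitrage exists.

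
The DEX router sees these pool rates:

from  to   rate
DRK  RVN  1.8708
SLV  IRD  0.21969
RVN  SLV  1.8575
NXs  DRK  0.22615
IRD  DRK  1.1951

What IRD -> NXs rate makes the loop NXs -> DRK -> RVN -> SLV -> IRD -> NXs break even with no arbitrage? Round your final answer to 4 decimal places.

Known legs of the cycle: 0.22615 × 1.8708 × 1.8575 × 0.21969 = 0.1726486014243285
For no arbitrage the full-cycle product must be 1, so the missing rate is 1 / 0.1726486014243285 ≈ 5.792112.

5.7921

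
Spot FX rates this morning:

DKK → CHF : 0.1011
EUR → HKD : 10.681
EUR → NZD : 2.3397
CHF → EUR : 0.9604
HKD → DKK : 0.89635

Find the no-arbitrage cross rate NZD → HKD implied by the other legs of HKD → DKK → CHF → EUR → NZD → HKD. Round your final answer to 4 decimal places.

Known legs of the cycle: 0.89635 × 0.1011 × 0.9604 × 2.3397 = 0.2036296922277618
For no arbitrage the full-cycle product must be 1, so the missing rate is 1 / 0.2036296922277618 ≈ 4.910875.

4.9109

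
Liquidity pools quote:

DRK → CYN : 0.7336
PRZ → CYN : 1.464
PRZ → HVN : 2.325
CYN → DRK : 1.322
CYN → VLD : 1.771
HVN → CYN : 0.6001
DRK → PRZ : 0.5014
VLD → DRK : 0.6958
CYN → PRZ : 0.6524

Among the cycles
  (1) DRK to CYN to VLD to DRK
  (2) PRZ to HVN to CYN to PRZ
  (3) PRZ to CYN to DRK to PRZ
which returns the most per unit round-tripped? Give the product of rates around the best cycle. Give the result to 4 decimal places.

(1) 0.7336 × 1.771 × 0.6958 = 0.90399
(2) 2.325 × 0.6001 × 0.6524 = 0.91025
(3) 1.464 × 1.322 × 0.5014 = 0.97041
Highest is cycle (3) at 0.9704 (≤1, no arbitrage).

0.9704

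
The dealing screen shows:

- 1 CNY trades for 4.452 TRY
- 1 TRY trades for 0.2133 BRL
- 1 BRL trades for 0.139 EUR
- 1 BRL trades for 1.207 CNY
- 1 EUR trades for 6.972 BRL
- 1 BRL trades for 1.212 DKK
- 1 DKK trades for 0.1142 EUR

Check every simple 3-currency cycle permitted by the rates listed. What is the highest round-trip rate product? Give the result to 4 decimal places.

CNY→TRY→BRL→CNY: 4.452 × 0.2133 × 1.207 = 1.14618
DKK→EUR→BRL→DKK: 0.1142 × 6.972 × 1.212 = 0.96500
Maximum is CNY→TRY→BRL→CNY at 1.1462; arbitrage exists.

1.1462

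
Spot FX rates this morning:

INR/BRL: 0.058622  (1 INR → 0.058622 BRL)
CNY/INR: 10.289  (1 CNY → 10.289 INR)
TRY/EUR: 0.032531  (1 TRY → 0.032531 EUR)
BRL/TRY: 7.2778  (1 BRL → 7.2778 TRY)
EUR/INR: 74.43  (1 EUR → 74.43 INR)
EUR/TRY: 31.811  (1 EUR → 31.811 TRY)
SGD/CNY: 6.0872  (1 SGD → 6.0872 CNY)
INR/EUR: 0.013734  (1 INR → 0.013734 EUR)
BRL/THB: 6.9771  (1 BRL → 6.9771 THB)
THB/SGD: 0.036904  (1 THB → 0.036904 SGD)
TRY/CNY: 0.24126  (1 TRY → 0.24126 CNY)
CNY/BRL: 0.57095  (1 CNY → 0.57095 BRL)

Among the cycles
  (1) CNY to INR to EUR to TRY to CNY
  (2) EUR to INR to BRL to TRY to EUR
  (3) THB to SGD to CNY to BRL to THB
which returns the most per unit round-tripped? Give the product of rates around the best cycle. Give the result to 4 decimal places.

1.0845

(1) 10.289 × 0.013734 × 31.811 × 0.24126 = 1.08451
(2) 74.43 × 0.058622 × 7.2778 × 0.032531 = 1.03301
(3) 0.036904 × 6.0872 × 0.57095 × 6.9771 = 0.89488
Highest is cycle (1) at 1.0845 (>1, arbitrage).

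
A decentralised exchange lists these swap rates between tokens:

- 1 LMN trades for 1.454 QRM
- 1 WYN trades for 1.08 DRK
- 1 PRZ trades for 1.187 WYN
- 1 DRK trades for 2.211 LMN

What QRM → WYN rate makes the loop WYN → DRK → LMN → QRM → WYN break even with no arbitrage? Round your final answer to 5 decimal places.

0.28802

Known legs of the cycle: 1.08 × 2.211 × 1.454 = 3.47197752
For no arbitrage the full-cycle product must be 1, so the missing rate is 1 / 3.47197752 ≈ 0.2880203.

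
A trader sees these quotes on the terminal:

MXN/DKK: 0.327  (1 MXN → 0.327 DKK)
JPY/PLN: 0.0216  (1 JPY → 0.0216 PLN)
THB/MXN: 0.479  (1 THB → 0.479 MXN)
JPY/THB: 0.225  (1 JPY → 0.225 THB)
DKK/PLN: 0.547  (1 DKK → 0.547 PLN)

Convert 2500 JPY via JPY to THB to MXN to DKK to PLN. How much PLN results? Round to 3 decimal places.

2500 JPY × 0.225 = 562.5 THB
562.5 THB × 0.479 = 269.4375 MXN
269.4375 MXN × 0.327 = 88.1060625 DKK
88.1060625 DKK × 0.547 = 48.1940161875 PLN

48.194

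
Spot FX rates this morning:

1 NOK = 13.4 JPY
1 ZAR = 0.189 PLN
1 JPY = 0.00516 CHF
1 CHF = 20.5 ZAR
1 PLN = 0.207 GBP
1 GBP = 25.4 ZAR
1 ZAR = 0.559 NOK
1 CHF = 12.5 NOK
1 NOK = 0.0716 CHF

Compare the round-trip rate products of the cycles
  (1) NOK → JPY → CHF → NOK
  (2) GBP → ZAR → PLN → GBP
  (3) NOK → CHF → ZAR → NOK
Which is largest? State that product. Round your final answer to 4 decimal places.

0.9937

(1) 13.4 × 0.00516 × 12.5 = 0.86430
(2) 25.4 × 0.189 × 0.207 = 0.99372
(3) 0.0716 × 20.5 × 0.559 = 0.82050
Highest is cycle (2) at 0.9937 (≤1, no arbitrage).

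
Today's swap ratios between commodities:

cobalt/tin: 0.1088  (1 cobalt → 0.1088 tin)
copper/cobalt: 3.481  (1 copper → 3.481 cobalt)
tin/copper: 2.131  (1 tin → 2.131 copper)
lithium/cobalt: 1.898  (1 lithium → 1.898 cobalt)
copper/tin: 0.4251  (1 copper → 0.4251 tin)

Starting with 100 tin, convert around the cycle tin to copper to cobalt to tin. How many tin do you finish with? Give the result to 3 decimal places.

80.708

100 tin × 2.131 = 213.1 copper
213.1 copper × 3.481 = 741.8011 cobalt
741.8011 cobalt × 0.1088 = 80.70795968 tin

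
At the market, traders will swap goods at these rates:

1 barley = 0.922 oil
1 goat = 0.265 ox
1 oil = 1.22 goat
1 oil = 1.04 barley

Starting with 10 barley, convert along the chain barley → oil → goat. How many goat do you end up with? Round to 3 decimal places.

11.248

10 barley × 0.922 = 9.22 oil
9.22 oil × 1.22 = 11.2484 goat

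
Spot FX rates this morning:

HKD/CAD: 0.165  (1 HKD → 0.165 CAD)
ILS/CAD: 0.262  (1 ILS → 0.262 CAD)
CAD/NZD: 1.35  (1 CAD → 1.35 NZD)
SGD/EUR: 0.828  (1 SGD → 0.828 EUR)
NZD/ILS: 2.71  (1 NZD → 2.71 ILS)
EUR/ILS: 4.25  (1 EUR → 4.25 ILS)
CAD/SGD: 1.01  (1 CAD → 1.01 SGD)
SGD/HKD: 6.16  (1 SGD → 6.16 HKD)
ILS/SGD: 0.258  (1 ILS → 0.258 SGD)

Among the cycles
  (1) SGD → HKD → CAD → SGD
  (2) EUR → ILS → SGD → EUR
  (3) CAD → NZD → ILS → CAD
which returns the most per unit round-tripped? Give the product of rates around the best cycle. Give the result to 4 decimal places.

1.0266

(1) 6.16 × 0.165 × 1.01 = 1.02656
(2) 4.25 × 0.258 × 0.828 = 0.90790
(3) 1.35 × 2.71 × 0.262 = 0.95853
Highest is cycle (1) at 1.0266 (>1, arbitrage).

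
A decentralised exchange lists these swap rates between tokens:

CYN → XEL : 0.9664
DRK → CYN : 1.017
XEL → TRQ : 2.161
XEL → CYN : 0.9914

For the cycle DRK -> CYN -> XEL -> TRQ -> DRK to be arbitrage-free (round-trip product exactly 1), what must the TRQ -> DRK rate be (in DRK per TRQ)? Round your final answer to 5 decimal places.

Known legs of the cycle: 1.017 × 0.9664 × 2.161 = 2.1238930368
For no arbitrage the full-cycle product must be 1, so the missing rate is 1 / 2.1238930368 ≈ 0.4708335.

0.47083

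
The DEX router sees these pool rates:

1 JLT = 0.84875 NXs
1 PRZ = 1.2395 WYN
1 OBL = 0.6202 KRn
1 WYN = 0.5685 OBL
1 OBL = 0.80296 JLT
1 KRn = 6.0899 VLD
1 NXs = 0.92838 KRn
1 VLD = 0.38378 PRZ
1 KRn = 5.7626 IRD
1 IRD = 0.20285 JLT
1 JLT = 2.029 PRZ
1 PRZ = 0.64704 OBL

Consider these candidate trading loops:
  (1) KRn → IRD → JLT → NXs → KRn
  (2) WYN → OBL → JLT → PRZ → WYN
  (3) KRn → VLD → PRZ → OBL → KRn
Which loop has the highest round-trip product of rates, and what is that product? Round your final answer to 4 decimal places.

1.1480

(1) 5.7626 × 0.20285 × 0.84875 × 0.92838 = 0.92108
(2) 0.5685 × 0.80296 × 2.029 × 1.2395 = 1.14803
(3) 6.0899 × 0.38378 × 0.64704 × 0.6202 = 0.93790
Highest is cycle (2) at 1.1480 (>1, arbitrage).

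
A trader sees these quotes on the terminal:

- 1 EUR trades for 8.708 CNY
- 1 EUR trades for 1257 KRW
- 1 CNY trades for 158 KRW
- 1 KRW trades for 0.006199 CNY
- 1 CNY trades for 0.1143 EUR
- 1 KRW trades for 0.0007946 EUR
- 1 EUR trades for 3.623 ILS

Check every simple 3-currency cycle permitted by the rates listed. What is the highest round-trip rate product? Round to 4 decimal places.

EUR→CNY→KRW→EUR: 8.708 × 158 × 0.0007946 = 1.09326
EUR→KRW→CNY→EUR: 1257 × 0.006199 × 0.1143 = 0.89064
Maximum is EUR→CNY→KRW→EUR at 1.0933; arbitrage exists.

1.0933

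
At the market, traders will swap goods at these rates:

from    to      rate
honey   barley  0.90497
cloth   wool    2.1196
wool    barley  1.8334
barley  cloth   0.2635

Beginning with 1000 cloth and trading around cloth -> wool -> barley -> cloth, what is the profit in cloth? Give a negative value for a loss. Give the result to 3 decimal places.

23.981

1000 cloth × 2.1196 = 2119.6 wool
2119.6 wool × 1.8334 = 3886.07464 barley
3886.07464 barley × 0.2635 = 1023.98066764 cloth
Net change: 1023.98066764 − 1000 = 23.98066764 cloth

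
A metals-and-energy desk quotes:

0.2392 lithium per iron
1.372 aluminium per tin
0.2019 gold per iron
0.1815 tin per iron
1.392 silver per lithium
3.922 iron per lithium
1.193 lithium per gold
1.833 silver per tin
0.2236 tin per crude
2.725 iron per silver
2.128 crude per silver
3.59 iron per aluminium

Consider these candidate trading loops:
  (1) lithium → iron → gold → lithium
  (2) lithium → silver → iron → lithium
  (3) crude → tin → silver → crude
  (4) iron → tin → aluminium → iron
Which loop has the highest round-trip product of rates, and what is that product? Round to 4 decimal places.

(1) 3.922 × 0.2019 × 1.193 = 0.94468
(2) 1.392 × 2.725 × 0.2392 = 0.90733
(3) 0.2236 × 1.833 × 2.128 = 0.87218
(4) 0.1815 × 1.372 × 3.59 = 0.89397
Highest is cycle (1) at 0.9447 (≤1, no arbitrage).

0.9447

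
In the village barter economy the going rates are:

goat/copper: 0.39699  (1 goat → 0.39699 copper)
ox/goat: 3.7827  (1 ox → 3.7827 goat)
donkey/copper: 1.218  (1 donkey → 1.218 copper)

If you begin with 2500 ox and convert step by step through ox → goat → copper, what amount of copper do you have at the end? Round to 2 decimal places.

3754.24

2500 ox × 3.7827 = 9456.75 goat
9456.75 goat × 0.39699 = 3754.2351825 copper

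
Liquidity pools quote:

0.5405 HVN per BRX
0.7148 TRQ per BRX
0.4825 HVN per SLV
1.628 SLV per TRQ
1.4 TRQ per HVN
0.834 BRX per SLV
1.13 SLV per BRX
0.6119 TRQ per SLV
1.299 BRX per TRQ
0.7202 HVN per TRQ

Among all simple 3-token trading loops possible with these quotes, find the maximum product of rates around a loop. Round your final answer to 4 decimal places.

SLV→HVN→TRQ→SLV: 0.4825 × 1.4 × 1.628 = 1.09971
HVN→TRQ→BRX→HVN: 1.4 × 1.299 × 0.5405 = 0.98295
SLV→BRX→TRQ→SLV: 0.834 × 0.7148 × 1.628 = 0.97052
SLV→TRQ→BRX→SLV: 0.6119 × 1.299 × 1.13 = 0.89819
Maximum is SLV→HVN→TRQ→SLV at 1.0997; arbitrage exists.

1.0997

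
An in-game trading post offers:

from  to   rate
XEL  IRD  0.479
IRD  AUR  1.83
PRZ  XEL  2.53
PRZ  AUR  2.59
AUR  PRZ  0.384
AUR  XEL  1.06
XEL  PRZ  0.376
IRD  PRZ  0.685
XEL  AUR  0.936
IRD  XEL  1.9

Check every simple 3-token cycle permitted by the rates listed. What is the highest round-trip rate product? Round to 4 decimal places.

1.0323

PRZ→AUR→XEL→PRZ: 2.59 × 1.06 × 0.376 = 1.03227
IRD→AUR→XEL→IRD: 1.83 × 1.06 × 0.479 = 0.92916
PRZ→XEL→AUR→PRZ: 2.53 × 0.936 × 0.384 = 0.90934
PRZ→XEL→IRD→PRZ: 2.53 × 0.479 × 0.685 = 0.83013
Maximum is PRZ→AUR→XEL→PRZ at 1.0323; arbitrage exists.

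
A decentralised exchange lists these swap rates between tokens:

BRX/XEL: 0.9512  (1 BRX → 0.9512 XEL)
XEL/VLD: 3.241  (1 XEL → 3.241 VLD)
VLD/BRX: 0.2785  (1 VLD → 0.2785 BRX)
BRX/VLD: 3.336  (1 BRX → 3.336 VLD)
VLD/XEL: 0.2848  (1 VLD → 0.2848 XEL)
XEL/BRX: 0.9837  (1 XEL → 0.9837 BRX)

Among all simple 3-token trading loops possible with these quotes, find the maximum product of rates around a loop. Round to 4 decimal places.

VLD→XEL→BRX→VLD: 0.2848 × 0.9837 × 3.336 = 0.93461
VLD→BRX→XEL→VLD: 0.2785 × 0.9512 × 3.241 = 0.85857
Maximum is VLD→XEL→BRX→VLD at 0.9346; no arbitrage — every cycle loses value.

0.9346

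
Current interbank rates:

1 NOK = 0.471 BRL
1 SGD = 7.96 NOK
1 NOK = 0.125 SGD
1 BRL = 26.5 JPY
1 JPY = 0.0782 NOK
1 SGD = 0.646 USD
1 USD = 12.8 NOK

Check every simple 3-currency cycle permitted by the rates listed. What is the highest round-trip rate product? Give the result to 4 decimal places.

NOK→SGD→USD→NOK: 0.125 × 0.646 × 12.8 = 1.03360
NOK→BRL→JPY→NOK: 0.471 × 26.5 × 0.0782 = 0.97605
Maximum is NOK→SGD→USD→NOK at 1.0336; arbitrage exists.

1.0336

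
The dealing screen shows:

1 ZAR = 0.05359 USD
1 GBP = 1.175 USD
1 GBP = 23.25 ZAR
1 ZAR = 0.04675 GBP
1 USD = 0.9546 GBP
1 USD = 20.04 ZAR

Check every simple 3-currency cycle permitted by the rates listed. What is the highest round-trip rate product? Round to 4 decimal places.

1.1894

ZAR→USD→GBP→ZAR: 0.05359 × 0.9546 × 23.25 = 1.18940
ZAR→GBP→USD→ZAR: 0.04675 × 1.175 × 20.04 = 1.10082
Maximum is ZAR→USD→GBP→ZAR at 1.1894; arbitrage exists.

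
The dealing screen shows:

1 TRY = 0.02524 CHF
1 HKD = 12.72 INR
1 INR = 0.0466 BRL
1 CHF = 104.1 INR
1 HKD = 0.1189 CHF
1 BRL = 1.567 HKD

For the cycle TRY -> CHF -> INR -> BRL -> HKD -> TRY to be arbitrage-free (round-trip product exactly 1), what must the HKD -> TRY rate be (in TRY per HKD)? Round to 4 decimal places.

Known legs of the cycle: 0.02524 × 104.1 × 0.0466 × 1.567 = 0.1918646621448
For no arbitrage the full-cycle product must be 1, so the missing rate is 1 / 0.1918646621448 ≈ 5.212007.

5.2120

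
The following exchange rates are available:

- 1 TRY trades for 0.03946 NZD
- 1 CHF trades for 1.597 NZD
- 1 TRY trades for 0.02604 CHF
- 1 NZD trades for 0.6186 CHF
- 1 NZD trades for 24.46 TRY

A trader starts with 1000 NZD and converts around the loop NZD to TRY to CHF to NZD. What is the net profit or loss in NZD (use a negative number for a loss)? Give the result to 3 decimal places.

1000 NZD × 24.46 = 24460 TRY
24460 TRY × 0.02604 = 636.9384 CHF
636.9384 CHF × 1.597 = 1017.1906248 NZD
Net change: 1017.1906248 − 1000 = 17.1906248 NZD

17.191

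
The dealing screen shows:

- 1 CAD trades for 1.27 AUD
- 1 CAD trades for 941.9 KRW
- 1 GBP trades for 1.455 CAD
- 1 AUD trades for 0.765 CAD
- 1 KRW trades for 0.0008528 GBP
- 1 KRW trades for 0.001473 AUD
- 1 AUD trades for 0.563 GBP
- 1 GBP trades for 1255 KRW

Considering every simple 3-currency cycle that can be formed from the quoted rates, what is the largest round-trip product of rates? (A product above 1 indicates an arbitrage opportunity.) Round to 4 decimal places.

1.1687

CAD→KRW→GBP→CAD: 941.9 × 0.0008528 × 1.455 = 1.16873
CAD→KRW→AUD→CAD: 941.9 × 0.001473 × 0.765 = 1.06138
KRW→AUD→GBP→KRW: 0.001473 × 0.563 × 1255 = 1.04077
CAD→AUD→GBP→CAD: 1.27 × 0.563 × 1.455 = 1.04034
Maximum is CAD→KRW→GBP→CAD at 1.1687; arbitrage exists.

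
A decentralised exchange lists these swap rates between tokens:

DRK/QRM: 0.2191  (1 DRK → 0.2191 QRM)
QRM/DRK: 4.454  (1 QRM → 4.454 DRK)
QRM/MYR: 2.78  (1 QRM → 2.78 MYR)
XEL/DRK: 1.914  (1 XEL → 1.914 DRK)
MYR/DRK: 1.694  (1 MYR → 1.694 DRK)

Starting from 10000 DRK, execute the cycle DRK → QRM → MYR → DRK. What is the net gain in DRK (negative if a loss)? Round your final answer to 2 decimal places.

10000 DRK × 0.2191 = 2191 QRM
2191 QRM × 2.78 = 6090.98 MYR
6090.98 MYR × 1.694 = 10318.12012 DRK
Net change: 10318.12012 − 10000 = 318.12012 DRK

318.12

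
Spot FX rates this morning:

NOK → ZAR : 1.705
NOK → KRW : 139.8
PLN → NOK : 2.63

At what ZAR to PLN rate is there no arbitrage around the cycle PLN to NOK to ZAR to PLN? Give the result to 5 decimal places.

Known legs of the cycle: 2.63 × 1.705 = 4.48415
For no arbitrage the full-cycle product must be 1, so the missing rate is 1 / 4.48415 ≈ 0.2230077.

0.22301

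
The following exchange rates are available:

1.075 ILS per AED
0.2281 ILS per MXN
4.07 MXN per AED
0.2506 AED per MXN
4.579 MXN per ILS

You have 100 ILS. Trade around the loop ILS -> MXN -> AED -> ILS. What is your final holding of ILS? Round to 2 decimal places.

123.36

100 ILS × 4.579 = 457.9 MXN
457.9 MXN × 0.2506 = 114.74974 AED
114.74974 AED × 1.075 = 123.3559705 ILS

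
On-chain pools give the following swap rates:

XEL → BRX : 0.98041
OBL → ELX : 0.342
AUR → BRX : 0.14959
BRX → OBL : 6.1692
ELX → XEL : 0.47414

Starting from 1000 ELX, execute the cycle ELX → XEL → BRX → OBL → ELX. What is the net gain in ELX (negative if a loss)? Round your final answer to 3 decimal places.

-19.225

1000 ELX × 0.47414 = 474.14 XEL
474.14 XEL × 0.98041 = 464.8515974 BRX
464.8515974 BRX × 6.1692 = 2867.76247468008 OBL
2867.76247468008 OBL × 0.342 = 980.77476634058736 ELX
Net change: 980.77476634058736 − 1000 = -19.22523365941264 ELX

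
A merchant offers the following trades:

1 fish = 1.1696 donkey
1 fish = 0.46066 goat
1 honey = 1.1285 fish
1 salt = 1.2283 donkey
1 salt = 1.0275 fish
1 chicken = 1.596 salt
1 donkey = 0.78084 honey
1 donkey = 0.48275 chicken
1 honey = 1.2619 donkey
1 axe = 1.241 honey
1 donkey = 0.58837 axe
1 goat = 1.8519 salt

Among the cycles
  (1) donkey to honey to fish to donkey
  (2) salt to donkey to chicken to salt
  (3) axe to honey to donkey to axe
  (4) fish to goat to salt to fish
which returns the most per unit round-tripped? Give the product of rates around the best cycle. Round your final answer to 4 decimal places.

(1) 0.78084 × 1.1285 × 1.1696 = 1.03063
(2) 1.2283 × 0.48275 × 1.596 = 0.94637
(3) 1.241 × 1.2619 × 0.58837 = 0.92140
(4) 0.46066 × 1.8519 × 1.0275 = 0.87656
Highest is cycle (1) at 1.0306 (>1, arbitrage).

1.0306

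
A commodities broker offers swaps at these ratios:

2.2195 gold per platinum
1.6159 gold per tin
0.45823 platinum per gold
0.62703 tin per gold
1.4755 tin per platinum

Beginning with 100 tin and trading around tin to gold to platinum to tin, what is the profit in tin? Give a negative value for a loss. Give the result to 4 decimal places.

100 tin × 1.6159 = 161.59 gold
161.59 gold × 0.45823 = 74.0453857 platinum
74.0453857 platinum × 1.4755 = 109.25396660035 tin
Net change: 109.25396660035 − 100 = 9.25396660035 tin

9.2540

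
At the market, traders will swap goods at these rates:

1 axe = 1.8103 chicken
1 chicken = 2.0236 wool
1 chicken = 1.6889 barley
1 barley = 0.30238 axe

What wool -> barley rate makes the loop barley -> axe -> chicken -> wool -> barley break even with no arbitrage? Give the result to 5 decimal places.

0.90276

Known legs of the cycle: 0.30238 × 1.8103 × 2.0236 = 1.1077156329304
For no arbitrage the full-cycle product must be 1, so the missing rate is 1 / 1.1077156329304 ≈ 0.9027588.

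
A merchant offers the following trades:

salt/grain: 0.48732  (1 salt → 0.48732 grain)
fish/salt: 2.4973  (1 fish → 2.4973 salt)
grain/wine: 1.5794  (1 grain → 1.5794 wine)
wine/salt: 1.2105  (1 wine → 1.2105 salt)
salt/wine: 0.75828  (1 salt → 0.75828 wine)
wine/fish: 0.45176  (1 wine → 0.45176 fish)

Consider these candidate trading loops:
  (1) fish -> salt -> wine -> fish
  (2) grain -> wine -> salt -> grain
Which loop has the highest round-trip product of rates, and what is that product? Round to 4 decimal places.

0.9317

(1) 2.4973 × 0.75828 × 0.45176 = 0.85548
(2) 1.5794 × 1.2105 × 0.48732 = 0.93169
Highest is cycle (2) at 0.9317 (≤1, no arbitrage).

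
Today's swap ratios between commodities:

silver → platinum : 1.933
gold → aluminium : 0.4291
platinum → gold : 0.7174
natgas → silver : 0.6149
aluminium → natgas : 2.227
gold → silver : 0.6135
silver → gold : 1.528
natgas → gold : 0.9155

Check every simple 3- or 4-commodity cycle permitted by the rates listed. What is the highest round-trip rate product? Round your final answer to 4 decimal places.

gold→aluminium→natgas→silver→gold: 0.4291 × 2.227 × 0.6149 × 1.528 = 0.89786
gold→aluminium→natgas→gold: 0.4291 × 2.227 × 0.9155 = 0.87486
gold→silver→platinum→gold: 0.6135 × 1.933 × 0.7174 = 0.85076
Maximum is gold→aluminium→natgas→silver→gold at 0.8979; no arbitrage — every cycle loses value.

0.8979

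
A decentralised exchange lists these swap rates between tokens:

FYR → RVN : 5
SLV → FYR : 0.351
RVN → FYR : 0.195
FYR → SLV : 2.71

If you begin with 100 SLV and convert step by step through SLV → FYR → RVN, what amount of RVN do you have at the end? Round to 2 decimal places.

175.50

100 SLV × 0.351 = 35.1 FYR
35.1 FYR × 5 = 175.5 RVN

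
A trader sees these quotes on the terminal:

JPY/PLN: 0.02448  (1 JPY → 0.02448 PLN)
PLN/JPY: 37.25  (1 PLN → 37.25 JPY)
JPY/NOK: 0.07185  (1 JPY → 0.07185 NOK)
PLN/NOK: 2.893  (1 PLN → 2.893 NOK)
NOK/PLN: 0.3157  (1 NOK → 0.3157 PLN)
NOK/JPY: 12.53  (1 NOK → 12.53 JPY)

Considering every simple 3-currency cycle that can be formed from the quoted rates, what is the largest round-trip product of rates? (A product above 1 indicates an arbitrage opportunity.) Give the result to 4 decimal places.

PLN→NOK→JPY→PLN: 2.893 × 12.53 × 0.02448 = 0.88738
PLN→JPY→NOK→PLN: 37.25 × 0.07185 × 0.3157 = 0.84494
Maximum is PLN→NOK→JPY→PLN at 0.8874; no arbitrage — every cycle loses value.

0.8874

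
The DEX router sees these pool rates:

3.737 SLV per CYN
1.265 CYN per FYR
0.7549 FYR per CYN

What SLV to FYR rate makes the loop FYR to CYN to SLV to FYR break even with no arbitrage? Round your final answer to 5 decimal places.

0.21154

Known legs of the cycle: 1.265 × 3.737 = 4.727305
For no arbitrage the full-cycle product must be 1, so the missing rate is 1 / 4.727305 ≈ 0.2115370.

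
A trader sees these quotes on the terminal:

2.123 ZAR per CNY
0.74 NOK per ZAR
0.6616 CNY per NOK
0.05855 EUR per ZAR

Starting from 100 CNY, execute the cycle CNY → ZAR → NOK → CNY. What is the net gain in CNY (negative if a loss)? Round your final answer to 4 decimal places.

100 CNY × 2.123 = 212.3 ZAR
212.3 ZAR × 0.74 = 157.102 NOK
157.102 NOK × 0.6616 = 103.9386832 CNY
Net change: 103.9386832 − 100 = 3.9386832 CNY

3.9387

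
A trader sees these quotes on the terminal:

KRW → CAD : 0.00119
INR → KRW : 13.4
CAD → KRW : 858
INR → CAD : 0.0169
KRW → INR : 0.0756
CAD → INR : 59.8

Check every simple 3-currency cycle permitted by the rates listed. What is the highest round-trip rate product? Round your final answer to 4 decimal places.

1.0962

KRW→INR→CAD→KRW: 0.0756 × 0.0169 × 858 = 1.09622
KRW→CAD→INR→KRW: 0.00119 × 59.8 × 13.4 = 0.95357
Maximum is KRW→INR→CAD→KRW at 1.0962; arbitrage exists.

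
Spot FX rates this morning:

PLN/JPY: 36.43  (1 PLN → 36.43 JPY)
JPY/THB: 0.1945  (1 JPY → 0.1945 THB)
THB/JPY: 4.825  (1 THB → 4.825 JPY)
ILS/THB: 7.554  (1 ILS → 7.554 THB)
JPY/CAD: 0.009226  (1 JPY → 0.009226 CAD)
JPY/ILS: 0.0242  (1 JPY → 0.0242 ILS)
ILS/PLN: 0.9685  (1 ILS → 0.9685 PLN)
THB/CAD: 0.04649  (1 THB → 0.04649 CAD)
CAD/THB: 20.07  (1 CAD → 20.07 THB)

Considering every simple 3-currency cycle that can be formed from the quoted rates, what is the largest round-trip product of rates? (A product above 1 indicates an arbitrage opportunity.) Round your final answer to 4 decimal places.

THB→JPY→CAD→THB: 4.825 × 0.009226 × 20.07 = 0.89343
THB→JPY→ILS→THB: 4.825 × 0.0242 × 7.554 = 0.88204
PLN→JPY→ILS→PLN: 36.43 × 0.0242 × 0.9685 = 0.85384
Maximum is THB→JPY→CAD→THB at 0.8934; no arbitrage — every cycle loses value.

0.8934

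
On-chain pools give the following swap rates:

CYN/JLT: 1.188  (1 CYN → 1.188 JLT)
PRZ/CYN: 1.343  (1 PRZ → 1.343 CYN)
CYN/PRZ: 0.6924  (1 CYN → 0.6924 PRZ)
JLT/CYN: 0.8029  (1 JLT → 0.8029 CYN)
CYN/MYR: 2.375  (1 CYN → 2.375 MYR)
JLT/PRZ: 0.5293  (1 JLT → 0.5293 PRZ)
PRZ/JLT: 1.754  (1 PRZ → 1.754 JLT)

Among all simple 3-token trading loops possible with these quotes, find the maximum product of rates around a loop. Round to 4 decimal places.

0.9751

JLT→CYN→PRZ→JLT: 0.8029 × 0.6924 × 1.754 = 0.97510
JLT→PRZ→CYN→JLT: 0.5293 × 1.343 × 1.188 = 0.84449
Maximum is JLT→CYN→PRZ→JLT at 0.9751; no arbitrage — every cycle loses value.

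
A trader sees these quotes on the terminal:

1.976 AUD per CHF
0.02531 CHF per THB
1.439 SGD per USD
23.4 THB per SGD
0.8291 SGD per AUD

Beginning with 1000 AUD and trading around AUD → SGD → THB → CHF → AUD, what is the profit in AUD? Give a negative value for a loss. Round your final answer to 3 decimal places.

-29.709

1000 AUD × 0.8291 = 829.1 SGD
829.1 SGD × 23.4 = 19400.94 THB
19400.94 THB × 0.02531 = 491.0377914 CHF
491.0377914 CHF × 1.976 = 970.2906758064 AUD
Net change: 970.2906758064 − 1000 = -29.7093241936 AUD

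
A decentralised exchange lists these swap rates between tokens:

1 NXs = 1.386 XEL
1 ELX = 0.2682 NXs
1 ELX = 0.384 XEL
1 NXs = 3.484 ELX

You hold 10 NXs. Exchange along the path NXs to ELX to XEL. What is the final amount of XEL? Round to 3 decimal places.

10 NXs × 3.484 = 34.84 ELX
34.84 ELX × 0.384 = 13.37856 XEL

13.379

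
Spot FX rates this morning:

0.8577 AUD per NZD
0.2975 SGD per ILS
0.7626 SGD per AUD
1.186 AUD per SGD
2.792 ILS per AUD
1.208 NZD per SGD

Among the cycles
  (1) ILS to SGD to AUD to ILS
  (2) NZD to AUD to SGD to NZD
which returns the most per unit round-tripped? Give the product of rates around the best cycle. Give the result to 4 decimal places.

(1) 0.2975 × 1.186 × 2.792 = 0.98512
(2) 0.8577 × 0.7626 × 1.208 = 0.79013
Highest is cycle (1) at 0.9851 (≤1, no arbitrage).

0.9851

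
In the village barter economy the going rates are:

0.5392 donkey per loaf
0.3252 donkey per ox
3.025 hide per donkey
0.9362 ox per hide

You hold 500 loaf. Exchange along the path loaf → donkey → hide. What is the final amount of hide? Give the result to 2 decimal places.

500 loaf × 0.5392 = 269.6 donkey
269.6 donkey × 3.025 = 815.54 hide

815.54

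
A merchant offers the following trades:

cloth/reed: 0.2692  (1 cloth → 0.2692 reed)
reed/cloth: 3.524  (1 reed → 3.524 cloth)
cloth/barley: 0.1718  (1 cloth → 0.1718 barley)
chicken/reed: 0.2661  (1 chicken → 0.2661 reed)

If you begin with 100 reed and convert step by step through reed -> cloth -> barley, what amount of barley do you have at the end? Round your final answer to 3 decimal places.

60.542

100 reed × 3.524 = 352.4 cloth
352.4 cloth × 0.1718 = 60.54232 barley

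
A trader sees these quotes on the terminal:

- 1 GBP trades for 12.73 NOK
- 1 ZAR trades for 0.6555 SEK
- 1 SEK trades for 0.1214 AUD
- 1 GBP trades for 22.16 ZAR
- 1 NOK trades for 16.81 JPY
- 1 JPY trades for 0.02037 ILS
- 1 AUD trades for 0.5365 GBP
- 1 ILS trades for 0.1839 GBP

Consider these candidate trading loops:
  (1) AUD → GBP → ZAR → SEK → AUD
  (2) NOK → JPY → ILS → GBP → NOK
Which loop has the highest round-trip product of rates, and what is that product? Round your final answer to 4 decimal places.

0.9461

(1) 0.5365 × 22.16 × 0.6555 × 0.1214 = 0.94609
(2) 16.81 × 0.02037 × 0.1839 × 12.73 = 0.80162
Highest is cycle (1) at 0.9461 (≤1, no arbitrage).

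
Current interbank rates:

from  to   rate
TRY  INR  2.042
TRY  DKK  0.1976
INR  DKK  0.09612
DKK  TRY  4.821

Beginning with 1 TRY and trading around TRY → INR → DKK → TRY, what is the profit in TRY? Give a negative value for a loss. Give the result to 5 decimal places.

1 TRY × 2.042 = 2.042 INR
2.042 INR × 0.09612 = 0.19627704 DKK
0.19627704 DKK × 4.821 = 0.94625160984 TRY
Net change: 0.94625160984 − 1 = -0.05374839016 TRY

-0.05375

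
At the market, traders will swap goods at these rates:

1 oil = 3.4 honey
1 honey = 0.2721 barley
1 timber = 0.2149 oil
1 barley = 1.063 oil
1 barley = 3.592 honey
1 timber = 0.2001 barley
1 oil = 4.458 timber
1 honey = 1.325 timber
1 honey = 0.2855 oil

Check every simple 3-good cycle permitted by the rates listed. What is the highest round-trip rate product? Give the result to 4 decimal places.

0.9834

honey→barley→oil→honey: 0.2721 × 1.063 × 3.4 = 0.98342
honey→timber→oil→honey: 1.325 × 0.2149 × 3.4 = 0.96812
honey→timber→barley→honey: 1.325 × 0.2001 × 3.592 = 0.95236
timber→barley→oil→timber: 0.2001 × 1.063 × 4.458 = 0.94824
Maximum is honey→barley→oil→honey at 0.9834; no arbitrage — every cycle loses value.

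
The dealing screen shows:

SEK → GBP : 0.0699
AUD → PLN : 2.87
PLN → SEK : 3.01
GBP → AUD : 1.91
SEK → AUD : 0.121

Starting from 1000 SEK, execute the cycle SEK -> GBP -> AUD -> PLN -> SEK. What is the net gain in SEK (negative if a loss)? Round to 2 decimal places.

1000 SEK × 0.0699 = 69.9 GBP
69.9 GBP × 1.91 = 133.509 AUD
133.509 AUD × 2.87 = 383.17083 PLN
383.17083 PLN × 3.01 = 1153.3441983 SEK
Net change: 1153.3441983 − 1000 = 153.3441983 SEK

153.34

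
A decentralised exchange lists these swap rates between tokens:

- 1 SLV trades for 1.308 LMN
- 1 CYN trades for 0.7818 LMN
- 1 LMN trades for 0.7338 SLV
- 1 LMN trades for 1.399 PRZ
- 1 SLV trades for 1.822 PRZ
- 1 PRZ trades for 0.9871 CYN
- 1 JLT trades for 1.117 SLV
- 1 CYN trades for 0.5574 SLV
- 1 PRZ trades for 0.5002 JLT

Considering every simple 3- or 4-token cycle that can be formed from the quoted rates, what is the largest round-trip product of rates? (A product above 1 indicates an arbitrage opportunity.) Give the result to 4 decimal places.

CYN→LMN→PRZ→CYN: 0.7818 × 1.399 × 0.9871 = 1.07963
SLV→PRZ→CYN→LMN→SLV: 1.822 × 0.9871 × 0.7818 × 0.7338 = 1.03177
SLV→LMN→PRZ→JLT→SLV: 1.308 × 1.399 × 0.5002 × 1.117 = 1.02240
SLV→PRZ→JLT→SLV: 1.822 × 0.5002 × 1.117 = 1.01799
SLV→LMN→PRZ→CYN→SLV: 1.308 × 1.399 × 0.9871 × 0.5574 = 1.00682
SLV→PRZ→CYN→SLV: 1.822 × 0.9871 × 0.5574 = 1.00248
Maximum is CYN→LMN→PRZ→CYN at 1.0796; arbitrage exists.

1.0796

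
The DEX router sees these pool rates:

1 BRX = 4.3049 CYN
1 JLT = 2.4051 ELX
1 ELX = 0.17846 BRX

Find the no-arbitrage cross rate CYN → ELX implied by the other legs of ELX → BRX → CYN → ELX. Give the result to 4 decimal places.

Known legs of the cycle: 0.17846 × 4.3049 = 0.768252454
For no arbitrage the full-cycle product must be 1, so the missing rate is 1 / 0.768252454 ≈ 1.301655.

1.3017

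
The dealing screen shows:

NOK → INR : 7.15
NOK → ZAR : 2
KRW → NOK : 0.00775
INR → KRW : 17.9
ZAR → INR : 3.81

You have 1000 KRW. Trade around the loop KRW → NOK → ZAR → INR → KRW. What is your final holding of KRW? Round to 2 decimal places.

1057.08

1000 KRW × 0.00775 = 7.75 NOK
7.75 NOK × 2 = 15.5 ZAR
15.5 ZAR × 3.81 = 59.055 INR
59.055 INR × 17.9 = 1057.0845 KRW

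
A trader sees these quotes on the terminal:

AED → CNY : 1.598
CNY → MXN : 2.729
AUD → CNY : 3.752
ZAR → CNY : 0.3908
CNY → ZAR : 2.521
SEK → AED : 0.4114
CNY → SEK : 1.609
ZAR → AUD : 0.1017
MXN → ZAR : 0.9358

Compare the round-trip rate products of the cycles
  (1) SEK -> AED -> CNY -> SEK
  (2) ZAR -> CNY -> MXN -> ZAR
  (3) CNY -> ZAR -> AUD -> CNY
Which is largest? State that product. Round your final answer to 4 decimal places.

(1) 0.4114 × 1.598 × 1.609 = 1.05778
(2) 0.3908 × 2.729 × 0.9358 = 0.99802
(3) 2.521 × 0.1017 × 3.752 = 0.96196
Highest is cycle (1) at 1.0578 (>1, arbitrage).

1.0578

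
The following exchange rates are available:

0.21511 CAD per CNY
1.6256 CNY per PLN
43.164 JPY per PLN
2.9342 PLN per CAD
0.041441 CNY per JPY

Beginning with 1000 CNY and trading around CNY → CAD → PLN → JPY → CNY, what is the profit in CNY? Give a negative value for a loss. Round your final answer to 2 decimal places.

129.02

1000 CNY × 0.21511 = 215.11 CAD
215.11 CAD × 2.9342 = 631.175762 PLN
631.175762 PLN × 43.164 = 27244.070590968 JPY
27244.070590968 JPY × 0.041441 = 1129.021529360304888 CNY
Net change: 1129.021529360304888 − 1000 = 129.021529360304888 CNY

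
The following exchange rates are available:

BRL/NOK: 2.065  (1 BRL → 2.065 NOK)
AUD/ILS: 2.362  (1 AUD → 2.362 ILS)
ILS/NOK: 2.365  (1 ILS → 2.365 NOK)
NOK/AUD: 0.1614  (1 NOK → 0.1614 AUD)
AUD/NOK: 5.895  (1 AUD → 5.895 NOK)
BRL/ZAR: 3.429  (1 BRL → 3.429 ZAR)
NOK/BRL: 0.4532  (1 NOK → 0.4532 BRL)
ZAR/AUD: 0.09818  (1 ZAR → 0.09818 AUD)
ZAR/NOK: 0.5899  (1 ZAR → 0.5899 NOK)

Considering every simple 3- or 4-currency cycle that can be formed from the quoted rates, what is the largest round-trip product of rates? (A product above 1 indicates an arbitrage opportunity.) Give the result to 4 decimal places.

ZAR→NOK→BRL→ZAR: 0.5899 × 0.4532 × 3.429 = 0.91672
ILS→NOK→AUD→ILS: 2.365 × 0.1614 × 2.362 = 0.90160
ZAR→AUD→NOK→BRL→ZAR: 0.09818 × 5.895 × 0.4532 × 3.429 = 0.89942
Maximum is ZAR→NOK→BRL→ZAR at 0.9167; no arbitrage — every cycle loses value.

0.9167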